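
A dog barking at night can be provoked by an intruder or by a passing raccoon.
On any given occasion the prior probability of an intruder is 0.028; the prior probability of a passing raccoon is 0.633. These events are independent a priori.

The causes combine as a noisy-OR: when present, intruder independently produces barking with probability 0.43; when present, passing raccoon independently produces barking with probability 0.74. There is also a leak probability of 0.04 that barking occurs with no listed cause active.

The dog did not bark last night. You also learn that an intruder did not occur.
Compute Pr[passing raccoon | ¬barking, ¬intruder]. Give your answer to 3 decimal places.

Pr[passing raccoon | ¬barking, ¬intruder] ≈ 0.310

Under noisy-OR, P(barking | causes) = 1 − (1−0.04)·∏(1−qᵢ) over the active causes.
Numerator (weight on configurations with passing raccoon): 0.2496·0.633 = 0.157997
Denominator P(¬barking | ¬intruder): 0.96·0.367 + 0.2496·0.633 = 0.510317
Posterior = 0.157997 / 0.510317 ≈ 0.310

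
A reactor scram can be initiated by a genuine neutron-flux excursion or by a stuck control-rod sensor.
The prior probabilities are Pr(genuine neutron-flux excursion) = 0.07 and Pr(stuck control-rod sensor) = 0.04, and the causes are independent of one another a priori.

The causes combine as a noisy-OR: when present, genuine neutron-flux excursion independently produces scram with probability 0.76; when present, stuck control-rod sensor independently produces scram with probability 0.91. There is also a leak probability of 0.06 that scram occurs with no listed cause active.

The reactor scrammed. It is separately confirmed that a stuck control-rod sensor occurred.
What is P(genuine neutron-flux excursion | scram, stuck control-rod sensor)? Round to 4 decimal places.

Under noisy-OR, P(scram | causes) = 1 − (1−0.06)·∏(1−qᵢ) over the active causes.
P(scram | stuck control-rod sensor) = 0.9154·0.93 + 0.979696·0.07 = 0.851322 + 0.068579 = 0.919901
Of this, 0.068579 comes from 0.979696·0.07 (the genuine neutron-flux excursion=true cases).
Hence the posterior is 0.068579/0.919901 ≈ 0.0746.

P(genuine neutron-flux excursion | scram, stuck control-rod sensor) ≈ 0.0746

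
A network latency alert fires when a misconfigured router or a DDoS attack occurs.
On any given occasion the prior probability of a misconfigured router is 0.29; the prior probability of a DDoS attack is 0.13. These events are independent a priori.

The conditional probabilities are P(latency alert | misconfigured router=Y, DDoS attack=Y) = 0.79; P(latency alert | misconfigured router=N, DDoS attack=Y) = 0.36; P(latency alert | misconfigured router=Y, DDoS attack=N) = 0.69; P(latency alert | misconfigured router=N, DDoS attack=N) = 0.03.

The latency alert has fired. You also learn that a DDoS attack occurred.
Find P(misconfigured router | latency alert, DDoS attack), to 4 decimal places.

P(misconfigured router | latency alert, DDoS attack) ≈ 0.4727

Enumerate both values of misconfigured router and weight by the priors:
  P(latency alert | DDoS attack) = 0.36·0.71 + 0.79·0.29
        = 0.255600 + 0.229100 = 0.484700
Keeping only the misconfigured router-present terms gives 0.229100, so
  P(misconfigured router | latency alert, DDoS attack) = 0.229100 / 0.484700 ≈ 0.4727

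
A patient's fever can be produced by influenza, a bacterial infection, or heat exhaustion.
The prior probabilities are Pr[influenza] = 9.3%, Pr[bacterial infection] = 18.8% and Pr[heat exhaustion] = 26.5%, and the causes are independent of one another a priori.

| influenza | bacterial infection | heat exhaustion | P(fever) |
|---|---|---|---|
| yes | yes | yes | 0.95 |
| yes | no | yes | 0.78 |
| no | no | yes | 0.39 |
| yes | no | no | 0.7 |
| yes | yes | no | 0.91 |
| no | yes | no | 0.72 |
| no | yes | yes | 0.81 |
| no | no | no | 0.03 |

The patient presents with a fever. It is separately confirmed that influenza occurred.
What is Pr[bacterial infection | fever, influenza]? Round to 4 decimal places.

Sum P(fever|·) weighted by the priors over the 4 (bacterial infection, heat exhaustion) configurations:
  P(fever | influenza) = 0.7*0.812*0.735 + 0.78*0.812*0.265 + 0.91*0.188*0.735 + 0.95*0.188*0.265
        = 0.417774 + 0.167840 + 0.125744 + 0.047329 = 0.758687
Configurations with bacterial infection contribute 0.173073, so
  P(bacterial infection | fever, influenza) = 0.173073 / 0.758687 ≈ 0.2281

Pr[bacterial infection | fever, influenza] ≈ 0.2281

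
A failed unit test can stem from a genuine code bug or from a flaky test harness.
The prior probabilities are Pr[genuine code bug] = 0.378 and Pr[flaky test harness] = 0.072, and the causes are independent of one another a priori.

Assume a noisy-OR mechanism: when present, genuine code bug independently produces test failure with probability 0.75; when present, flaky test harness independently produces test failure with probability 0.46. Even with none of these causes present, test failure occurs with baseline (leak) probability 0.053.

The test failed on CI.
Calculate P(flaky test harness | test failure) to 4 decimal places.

Under noisy-OR, P(test failure | causes) = 1 − (1−0.053)·∏(1−qᵢ) over the active causes.
P(test failure) = 0.053*0.622*0.928 + 0.48862*0.622*0.072 + 0.76325*0.378*0.928 + 0.872155*0.378*0.072 = 0.030592 + 0.021882 + 0.267736 + 0.023737 = 0.343947
The flaky test harness-present share is 0.021882 + 0.023737 = 0.045619.
So P(flaky test harness | test failure) = 0.045619/0.343947 ≈ 0.1326.

P(flaky test harness | test failure) ≈ 0.1326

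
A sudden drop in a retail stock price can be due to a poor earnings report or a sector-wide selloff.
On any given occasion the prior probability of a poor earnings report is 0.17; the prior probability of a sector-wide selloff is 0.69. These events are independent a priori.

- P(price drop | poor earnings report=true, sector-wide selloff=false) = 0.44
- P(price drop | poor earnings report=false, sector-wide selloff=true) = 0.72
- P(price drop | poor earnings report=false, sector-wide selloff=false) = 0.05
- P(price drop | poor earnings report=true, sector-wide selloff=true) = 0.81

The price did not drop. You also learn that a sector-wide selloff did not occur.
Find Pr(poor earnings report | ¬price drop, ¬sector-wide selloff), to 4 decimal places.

Pr(poor earnings report | ¬price drop, ¬sector-wide selloff) ≈ 0.1077

P(¬price drop | ¬sector-wide selloff) = 0.95·0.83 + 0.56·0.17 = 0.788500 + 0.095200 = 0.883700
Restricting to configurations with poor earnings report present: 0.56·0.17 = 0.095200.
So P(poor earnings report | ¬price drop, ¬sector-wide selloff) = 0.095200/0.883700 ≈ 0.1077.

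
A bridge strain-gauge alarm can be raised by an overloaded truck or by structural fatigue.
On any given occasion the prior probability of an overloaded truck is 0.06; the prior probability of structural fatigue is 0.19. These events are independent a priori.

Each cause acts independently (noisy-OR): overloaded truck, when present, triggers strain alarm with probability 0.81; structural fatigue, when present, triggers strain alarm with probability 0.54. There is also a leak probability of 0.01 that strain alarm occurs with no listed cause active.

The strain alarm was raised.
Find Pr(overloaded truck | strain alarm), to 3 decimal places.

Pr(overloaded truck | strain alarm) ≈ 0.322

Under noisy-OR, P(strain alarm | causes) = 1 − (1−0.01)·∏(1−qᵢ) over the active causes.
Numerator (weight on configurations with overloaded truck): 0.039458 + 0.010414 = 0.049872
The normalizing constant is 0.01×0.94×0.81 + 0.5446×0.94×0.19 + 0.8119×0.06×0.81 + 0.913474×0.06×0.19 = 0.154752
P(overloaded truck | strain alarm) = 0.049872/0.154752 ≈ 0.322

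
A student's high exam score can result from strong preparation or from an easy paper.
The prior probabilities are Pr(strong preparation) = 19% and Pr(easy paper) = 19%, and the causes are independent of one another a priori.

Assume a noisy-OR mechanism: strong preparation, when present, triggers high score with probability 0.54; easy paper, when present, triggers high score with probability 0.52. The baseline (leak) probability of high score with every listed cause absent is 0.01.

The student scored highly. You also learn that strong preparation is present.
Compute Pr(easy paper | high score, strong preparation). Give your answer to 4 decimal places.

Pr(easy paper | high score, strong preparation) ≈ 0.2518

Under noisy-OR, P(high score | causes) = 1 − (1−0.01)·∏(1−qᵢ) over the active causes.
Enumerate both values of easy paper and weight by the priors:
  P(high score | strong preparation) = 0.5446·0.81 + 0.781408·0.19
        = 0.441126 + 0.148468 = 0.589594
The terms with easy paper present sum to 0.148468, so
  P(easy paper | high score, strong preparation) = 0.148468 / 0.589594 ≈ 0.2518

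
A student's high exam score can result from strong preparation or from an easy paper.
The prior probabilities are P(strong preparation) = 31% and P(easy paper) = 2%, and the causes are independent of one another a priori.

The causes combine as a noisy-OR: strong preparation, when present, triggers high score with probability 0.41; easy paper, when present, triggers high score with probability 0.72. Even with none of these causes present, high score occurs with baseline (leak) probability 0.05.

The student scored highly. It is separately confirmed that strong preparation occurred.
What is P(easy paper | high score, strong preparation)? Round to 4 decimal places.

Under noisy-OR, P(high score | causes) = 1 − (1−0.05)·∏(1−qᵢ) over the active causes.
P(high score | strong preparation) = 0.4395·0.98 + 0.84306·0.02 = 0.430710 + 0.016861 = 0.447571
Restricting to configurations with easy paper present: 0.84306·0.02 = 0.016861.
So P(easy paper | high score, strong preparation) = 0.016861/0.447571 ≈ 0.0377.

P(easy paper | high score, strong preparation) ≈ 0.0377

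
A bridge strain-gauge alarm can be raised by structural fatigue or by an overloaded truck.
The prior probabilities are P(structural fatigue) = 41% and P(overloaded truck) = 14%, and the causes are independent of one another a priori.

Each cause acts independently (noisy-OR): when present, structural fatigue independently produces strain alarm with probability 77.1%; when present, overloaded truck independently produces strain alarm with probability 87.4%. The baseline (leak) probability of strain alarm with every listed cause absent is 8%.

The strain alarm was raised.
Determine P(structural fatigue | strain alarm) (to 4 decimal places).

Under noisy-OR, P(strain alarm | causes) = 1 − (1−0.08)·∏(1−qᵢ) over the active causes.
For the numerator, keep only structural fatigue=true terms: 0.278314 + 0.055876 = 0.334190
Normalizer over all consistent configurations: 0.08*0.59*0.86 + 0.88408*0.59*0.14 + 0.78932*0.41*0.86 + 0.973454*0.41*0.14 = 0.447807
P(structural fatigue | strain alarm) = 0.334190/0.447807 ≈ 0.7463

P(structural fatigue | strain alarm) ≈ 0.7463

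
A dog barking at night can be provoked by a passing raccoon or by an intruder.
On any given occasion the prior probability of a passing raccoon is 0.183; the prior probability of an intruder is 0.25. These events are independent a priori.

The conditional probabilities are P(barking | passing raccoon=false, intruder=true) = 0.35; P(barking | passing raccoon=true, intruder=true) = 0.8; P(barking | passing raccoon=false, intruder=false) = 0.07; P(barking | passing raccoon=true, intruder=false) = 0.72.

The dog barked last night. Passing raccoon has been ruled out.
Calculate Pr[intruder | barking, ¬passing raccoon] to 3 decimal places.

Pr[intruder | barking, ¬passing raccoon] ≈ 0.625

P(barking | ¬passing raccoon) = 0.07×0.75 + 0.35×0.25 = 0.052500 + 0.087500 = 0.140000
Restricting to configurations with intruder present: 0.35×0.25 = 0.087500.
Hence the posterior is 0.087500/0.140000 ≈ 0.625.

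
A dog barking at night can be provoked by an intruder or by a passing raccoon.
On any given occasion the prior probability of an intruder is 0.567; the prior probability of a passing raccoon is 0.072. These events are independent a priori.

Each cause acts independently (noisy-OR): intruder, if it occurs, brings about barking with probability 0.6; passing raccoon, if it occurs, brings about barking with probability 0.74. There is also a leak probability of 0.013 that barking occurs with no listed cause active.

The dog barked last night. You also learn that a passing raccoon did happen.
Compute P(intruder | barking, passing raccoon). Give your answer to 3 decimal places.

Under noisy-OR, P(barking | causes) = 1 − (1−0.013)·∏(1−qᵢ) over the active causes.
Sum P(barking|·) weighted by the priors over both values of intruder:
  P(barking | passing raccoon) = 0.74338·0.433 + 0.897352·0.567
        = 0.321884 + 0.508799 = 0.830683
Keeping only the intruder-present terms gives 0.508799, so
  P(intruder | barking, passing raccoon) = 0.508799 / 0.830683 ≈ 0.613

P(intruder | barking, passing raccoon) ≈ 0.613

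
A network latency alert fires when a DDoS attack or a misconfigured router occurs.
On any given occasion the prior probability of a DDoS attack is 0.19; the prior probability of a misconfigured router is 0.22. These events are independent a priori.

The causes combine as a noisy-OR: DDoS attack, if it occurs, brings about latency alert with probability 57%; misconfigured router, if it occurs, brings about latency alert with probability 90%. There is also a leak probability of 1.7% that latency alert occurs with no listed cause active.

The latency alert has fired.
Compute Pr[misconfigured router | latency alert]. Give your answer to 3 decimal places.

Pr[misconfigured router | latency alert] ≈ 0.676

Under noisy-OR, P(latency alert | causes) = 1 − (1−0.017)·∏(1−qᵢ) over the active causes.
P(latency alert) = 0.017×0.81×0.78 + 0.9017×0.81×0.22 + 0.57731×0.19×0.78 + 0.957731×0.19×0.22 = 0.010741 + 0.160683 + 0.085557 + 0.040033 = 0.297014
Restricting to configurations with misconfigured router present: 0.160683 + 0.040033 = 0.200716.
So P(misconfigured router | latency alert) = 0.200716/0.297014 ≈ 0.676.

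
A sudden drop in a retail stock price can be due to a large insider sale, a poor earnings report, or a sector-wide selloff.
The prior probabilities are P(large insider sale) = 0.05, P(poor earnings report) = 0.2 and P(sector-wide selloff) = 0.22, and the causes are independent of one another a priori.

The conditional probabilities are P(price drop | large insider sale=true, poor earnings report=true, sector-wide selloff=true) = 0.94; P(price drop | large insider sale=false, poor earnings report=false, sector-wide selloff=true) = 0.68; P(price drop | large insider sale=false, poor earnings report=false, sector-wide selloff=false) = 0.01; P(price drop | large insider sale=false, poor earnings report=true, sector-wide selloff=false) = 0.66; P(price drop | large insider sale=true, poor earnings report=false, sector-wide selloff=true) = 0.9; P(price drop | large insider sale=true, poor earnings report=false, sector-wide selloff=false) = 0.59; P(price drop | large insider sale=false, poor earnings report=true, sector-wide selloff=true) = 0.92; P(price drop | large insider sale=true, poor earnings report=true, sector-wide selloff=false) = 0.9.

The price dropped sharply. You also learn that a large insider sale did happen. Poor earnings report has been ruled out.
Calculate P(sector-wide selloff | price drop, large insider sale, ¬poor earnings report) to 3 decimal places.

P(price drop | large insider sale, ¬poor earnings report) = 0.59·0.78 + 0.9·0.22 = 0.460200 + 0.198000 = 0.658200
Restricting to configurations with sector-wide selloff present: 0.9·0.22 = 0.198000.
P(sector-wide selloff | price drop, large insider sale, ¬poor earnings report) = 0.198000 / 0.658200 ≈ 0.301

P(sector-wide selloff | price drop, large insider sale, ¬poor earnings report) ≈ 0.301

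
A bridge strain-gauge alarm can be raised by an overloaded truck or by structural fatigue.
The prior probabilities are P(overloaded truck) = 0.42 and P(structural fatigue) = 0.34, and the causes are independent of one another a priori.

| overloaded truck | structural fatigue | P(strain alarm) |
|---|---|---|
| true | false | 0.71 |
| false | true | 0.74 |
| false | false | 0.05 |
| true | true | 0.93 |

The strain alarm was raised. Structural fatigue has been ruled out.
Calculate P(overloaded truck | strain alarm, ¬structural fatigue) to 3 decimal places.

P(strain alarm | ¬structural fatigue) = 0.05*0.58 + 0.71*0.42 = 0.029000 + 0.298200 = 0.327200
Of this, 0.298200 comes from 0.71*0.42 (the overloaded truck=true cases).
Hence the posterior is 0.298200/0.327200 ≈ 0.911.

P(overloaded truck | strain alarm, ¬structural fatigue) ≈ 0.911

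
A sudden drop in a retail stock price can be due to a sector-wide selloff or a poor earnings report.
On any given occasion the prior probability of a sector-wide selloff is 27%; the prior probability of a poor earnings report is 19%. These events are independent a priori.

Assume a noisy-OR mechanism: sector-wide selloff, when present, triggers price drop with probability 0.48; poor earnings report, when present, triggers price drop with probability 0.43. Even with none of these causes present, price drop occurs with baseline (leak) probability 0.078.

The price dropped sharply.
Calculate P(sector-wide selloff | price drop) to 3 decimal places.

P(sector-wide selloff | price drop) ≈ 0.575

Under noisy-OR, P(price drop | causes) = 1 − (1−0.078)·∏(1−qᵢ) over the active causes.
Weight on sector-wide selloff=true, given the evidence: 0.113846 + 0.037281 = 0.151127
The normalizing constant is 0.078×0.73×0.81 + 0.47446×0.73×0.19 + 0.52056×0.27×0.81 + 0.726719×0.27×0.19 = 0.263056
P(sector-wide selloff | price drop) = 0.151127/0.263056 ≈ 0.575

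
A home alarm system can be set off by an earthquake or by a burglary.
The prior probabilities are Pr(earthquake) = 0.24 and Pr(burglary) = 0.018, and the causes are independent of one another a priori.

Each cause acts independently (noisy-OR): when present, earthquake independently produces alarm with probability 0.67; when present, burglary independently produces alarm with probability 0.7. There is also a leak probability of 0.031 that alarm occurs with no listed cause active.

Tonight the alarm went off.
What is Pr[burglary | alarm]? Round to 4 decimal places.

Under noisy-OR, P(alarm | causes) = 1 − (1−0.031)·∏(1−qᵢ) over the active causes.
Sum P(alarm|·) weighted by the priors over the 4 (earthquake, burglary) configurations:
  P(alarm) = 0.031*0.76*0.982 + 0.7093*0.76*0.018 + 0.68023*0.24*0.982 + 0.904069*0.24*0.018
        = 0.023136 + 0.009703 + 0.160317 + 0.003906 = 0.197062
Configurations with burglary contribute 0.013609, so
  P(burglary | alarm) = 0.013609 / 0.197062 ≈ 0.0691

Pr[burglary | alarm] ≈ 0.0691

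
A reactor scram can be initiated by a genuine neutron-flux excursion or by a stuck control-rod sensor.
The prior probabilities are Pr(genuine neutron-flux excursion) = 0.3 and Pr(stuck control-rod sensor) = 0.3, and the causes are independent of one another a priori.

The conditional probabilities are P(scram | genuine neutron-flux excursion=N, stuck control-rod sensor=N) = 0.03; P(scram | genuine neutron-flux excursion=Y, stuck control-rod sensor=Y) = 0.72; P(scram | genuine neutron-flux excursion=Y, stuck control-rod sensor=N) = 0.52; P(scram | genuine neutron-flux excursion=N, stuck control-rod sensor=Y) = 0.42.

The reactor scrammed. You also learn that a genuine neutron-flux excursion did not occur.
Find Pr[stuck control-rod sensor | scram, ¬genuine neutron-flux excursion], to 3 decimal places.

Pr[stuck control-rod sensor | scram, ¬genuine neutron-flux excursion] ≈ 0.857

By total probability over both values of stuck control-rod sensor:
  P(scram | ¬genuine neutron-flux excursion) = 0.03×0.7 + 0.42×0.3
        = 0.021000 + 0.126000 = 0.147000
Keeping only the stuck control-rod sensor-present terms gives 0.126000, so
  P(stuck control-rod sensor | scram, ¬genuine neutron-flux excursion) = 0.126000 / 0.147000 ≈ 0.857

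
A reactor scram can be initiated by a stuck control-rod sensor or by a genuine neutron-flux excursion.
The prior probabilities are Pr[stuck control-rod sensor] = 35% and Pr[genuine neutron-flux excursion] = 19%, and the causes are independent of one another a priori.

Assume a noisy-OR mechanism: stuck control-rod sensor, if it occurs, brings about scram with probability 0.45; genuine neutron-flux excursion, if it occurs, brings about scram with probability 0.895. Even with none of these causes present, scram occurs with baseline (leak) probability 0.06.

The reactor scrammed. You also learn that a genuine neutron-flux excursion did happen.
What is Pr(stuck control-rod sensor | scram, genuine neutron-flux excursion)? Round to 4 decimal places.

Pr(stuck control-rod sensor | scram, genuine neutron-flux excursion) ≈ 0.3610

Under noisy-OR, P(scram | causes) = 1 − (1−0.06)·∏(1−qᵢ) over the active causes.
P(scram | genuine neutron-flux excursion) = 0.9013×0.65 + 0.945715×0.35 = 0.585845 + 0.331000 = 0.916845
Restricting to configurations with stuck control-rod sensor present: 0.945715×0.35 = 0.331000.
Hence the posterior is 0.331000/0.916845 ≈ 0.3610.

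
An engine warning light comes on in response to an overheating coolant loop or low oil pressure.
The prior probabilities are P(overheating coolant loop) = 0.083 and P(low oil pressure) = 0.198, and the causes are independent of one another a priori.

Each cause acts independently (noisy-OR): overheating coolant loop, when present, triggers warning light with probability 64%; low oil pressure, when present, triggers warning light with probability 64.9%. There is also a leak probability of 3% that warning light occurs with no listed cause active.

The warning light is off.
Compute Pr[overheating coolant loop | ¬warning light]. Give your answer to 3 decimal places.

Under noisy-OR, P(warning light | causes) = 1 − (1−0.03)·∏(1−qᵢ) over the active causes.
Weight on overheating coolant loop=true, given the evidence: 0.023245 + 0.002014 = 0.025259
Denominator P(¬warning light): 0.97·0.917·0.802 + 0.34047·0.917·0.198 + 0.3492·0.083·0.802 + 0.122569·0.083·0.198 = 0.800448
P(overheating coolant loop | ¬warning light) = 0.025259/0.800448 ≈ 0.032

Pr[overheating coolant loop | ¬warning light] ≈ 0.032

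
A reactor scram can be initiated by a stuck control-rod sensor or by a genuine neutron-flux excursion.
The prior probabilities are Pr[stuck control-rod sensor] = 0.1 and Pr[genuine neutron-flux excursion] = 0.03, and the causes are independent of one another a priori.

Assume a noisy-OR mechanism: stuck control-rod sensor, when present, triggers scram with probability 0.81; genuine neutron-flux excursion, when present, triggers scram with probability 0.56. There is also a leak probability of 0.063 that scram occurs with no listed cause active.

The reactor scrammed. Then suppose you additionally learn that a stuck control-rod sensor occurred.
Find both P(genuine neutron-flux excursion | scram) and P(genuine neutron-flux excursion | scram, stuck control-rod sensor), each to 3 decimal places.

Under noisy-OR, P(scram | causes) = 1 − (1−0.063)·∏(1−qᵢ) over the active causes.
P(scram) = 0.063·0.9·0.97 + 0.58772·0.9·0.03 + 0.82197·0.1·0.97 + 0.921667·0.1·0.03 = 0.054999 + 0.015868 + 0.079731 + 0.002765 = 0.153363
Of this, 0.018633 comes from 0.015868 + 0.002765 (the genuine neutron-flux excursion=true cases).
Hence the posterior is 0.018633/0.153363 ≈ 0.121.

With the extra evidence:
By total probability over both values of genuine neutron-flux excursion:
  P(scram | stuck control-rod sensor) = 0.82197×0.97 + 0.921667×0.03
        = 0.797311 + 0.027650 = 0.824961
The terms with genuine neutron-flux excursion present sum to 0.027650, so
  P(genuine neutron-flux excursion | scram, stuck control-rod sensor) = 0.027650 / 0.824961 ≈ 0.034
The drop from 0.121 to 0.034 is the explaining-away (discounting) effect.

P(genuine neutron-flux excursion | scram) ≈ 0.121; P(genuine neutron-flux excursion | scram, stuck control-rod sensor) ≈ 0.034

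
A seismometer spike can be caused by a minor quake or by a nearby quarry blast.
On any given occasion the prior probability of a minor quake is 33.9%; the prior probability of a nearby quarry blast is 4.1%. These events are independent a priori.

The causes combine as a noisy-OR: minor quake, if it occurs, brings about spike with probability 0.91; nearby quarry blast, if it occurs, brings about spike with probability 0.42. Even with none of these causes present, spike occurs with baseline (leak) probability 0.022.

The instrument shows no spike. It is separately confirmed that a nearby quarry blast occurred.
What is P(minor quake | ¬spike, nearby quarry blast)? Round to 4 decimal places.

P(minor quake | ¬spike, nearby quarry blast) ≈ 0.0441

Under noisy-OR, P(spike | causes) = 1 − (1−0.022)·∏(1−qᵢ) over the active causes.
By total probability over both values of minor quake:
  P(¬spike | nearby quarry blast) = 0.56724·0.661 + 0.051052·0.339
        = 0.374946 + 0.017307 = 0.392253
The terms with minor quake present sum to 0.017307, so
  P(minor quake | ¬spike, nearby quarry blast) = 0.017307 / 0.392253 ≈ 0.0441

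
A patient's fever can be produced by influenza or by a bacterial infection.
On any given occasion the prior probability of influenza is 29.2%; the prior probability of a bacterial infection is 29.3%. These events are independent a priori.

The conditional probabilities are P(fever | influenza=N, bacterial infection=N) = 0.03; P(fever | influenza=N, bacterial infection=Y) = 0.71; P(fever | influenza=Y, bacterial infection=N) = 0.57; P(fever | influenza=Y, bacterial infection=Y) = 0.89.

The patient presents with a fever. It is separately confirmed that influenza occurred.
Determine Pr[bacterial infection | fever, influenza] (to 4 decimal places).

P(fever | influenza) = 0.57*0.707 + 0.89*0.293 = 0.402990 + 0.260770 = 0.663760
Of this, 0.260770 comes from 0.89*0.293 (the bacterial infection=true cases).
P(bacterial infection | fever, influenza) = 0.260770 / 0.663760 ≈ 0.3929

Pr[bacterial infection | fever, influenza] ≈ 0.3929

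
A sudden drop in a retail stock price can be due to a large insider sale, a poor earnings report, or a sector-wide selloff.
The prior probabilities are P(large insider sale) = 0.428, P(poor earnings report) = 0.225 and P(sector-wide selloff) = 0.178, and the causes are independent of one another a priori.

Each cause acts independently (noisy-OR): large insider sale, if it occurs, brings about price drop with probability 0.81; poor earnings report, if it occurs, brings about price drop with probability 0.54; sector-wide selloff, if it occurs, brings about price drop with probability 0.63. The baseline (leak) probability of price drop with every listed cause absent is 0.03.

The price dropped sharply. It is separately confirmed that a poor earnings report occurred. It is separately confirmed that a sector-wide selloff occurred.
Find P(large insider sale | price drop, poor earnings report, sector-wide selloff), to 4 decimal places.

P(large insider sale | price drop, poor earnings report, sector-wide selloff) ≈ 0.4647

Under noisy-OR, P(price drop | causes) = 1 − (1−0.03)·∏(1−qᵢ) over the active causes.
Sum P(price drop|·) weighted by the priors over both values of large insider sale:
  P(price drop | poor earnings report, sector-wide selloff) = 0.834906*0.572 + 0.968632*0.428
        = 0.477566 + 0.414574 = 0.892140
The terms with large insider sale present sum to 0.414574, so
  P(large insider sale | price drop, poor earnings report, sector-wide selloff) = 0.414574 / 0.892140 ≈ 0.4647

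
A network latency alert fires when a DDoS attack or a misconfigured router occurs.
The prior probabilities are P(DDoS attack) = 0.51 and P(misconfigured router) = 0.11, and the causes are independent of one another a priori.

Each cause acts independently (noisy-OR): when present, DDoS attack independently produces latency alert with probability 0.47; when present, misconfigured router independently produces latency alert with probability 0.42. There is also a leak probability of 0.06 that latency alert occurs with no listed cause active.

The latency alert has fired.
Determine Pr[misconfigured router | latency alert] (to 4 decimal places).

Pr[misconfigured router | latency alert] ≈ 0.2023

Under noisy-OR, P(latency alert | causes) = 1 − (1−0.06)·∏(1−qᵢ) over the active causes.
For the numerator, keep only misconfigured router=true terms: 0.024514 + 0.039890 = 0.064404
Normalizer over all consistent configurations: 0.06×0.49×0.89 + 0.4548×0.49×0.11 + 0.5018×0.51×0.89 + 0.711044×0.51×0.11 = 0.318337
Posterior = 0.064404 / 0.318337 ≈ 0.2023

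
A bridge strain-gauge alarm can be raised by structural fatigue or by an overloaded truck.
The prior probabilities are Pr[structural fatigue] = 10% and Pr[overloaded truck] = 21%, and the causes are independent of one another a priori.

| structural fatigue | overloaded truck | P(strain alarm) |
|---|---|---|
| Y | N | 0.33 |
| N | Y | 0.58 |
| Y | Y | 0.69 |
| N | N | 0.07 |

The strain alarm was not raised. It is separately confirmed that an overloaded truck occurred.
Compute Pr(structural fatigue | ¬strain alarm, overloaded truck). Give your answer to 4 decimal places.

By total probability over both values of structural fatigue:
  P(¬strain alarm | overloaded truck) = 0.42·0.9 + 0.31·0.1
        = 0.378000 + 0.031000 = 0.409000
Keeping only the structural fatigue-present terms gives 0.031000, so
  P(structural fatigue | ¬strain alarm, overloaded truck) = 0.031000 / 0.409000 ≈ 0.0758

Pr(structural fatigue | ¬strain alarm, overloaded truck) ≈ 0.0758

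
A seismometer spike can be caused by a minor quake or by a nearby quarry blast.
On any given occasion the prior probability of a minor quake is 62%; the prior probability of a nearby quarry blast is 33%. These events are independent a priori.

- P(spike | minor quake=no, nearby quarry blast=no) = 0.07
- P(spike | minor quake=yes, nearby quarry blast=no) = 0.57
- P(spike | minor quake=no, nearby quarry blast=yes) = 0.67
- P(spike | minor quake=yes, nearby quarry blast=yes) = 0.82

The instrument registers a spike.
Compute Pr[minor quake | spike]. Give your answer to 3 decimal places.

Pr[minor quake | spike] ≈ 0.799

P(spike) = 0.07×0.38×0.67 + 0.67×0.38×0.33 + 0.57×0.62×0.67 + 0.82×0.62×0.33 = 0.017822 + 0.084018 + 0.236778 + 0.167772 = 0.506390
Of this, 0.404550 comes from 0.236778 + 0.167772 (the minor quake=true cases).
P(minor quake | spike) = 0.404550 / 0.506390 ≈ 0.799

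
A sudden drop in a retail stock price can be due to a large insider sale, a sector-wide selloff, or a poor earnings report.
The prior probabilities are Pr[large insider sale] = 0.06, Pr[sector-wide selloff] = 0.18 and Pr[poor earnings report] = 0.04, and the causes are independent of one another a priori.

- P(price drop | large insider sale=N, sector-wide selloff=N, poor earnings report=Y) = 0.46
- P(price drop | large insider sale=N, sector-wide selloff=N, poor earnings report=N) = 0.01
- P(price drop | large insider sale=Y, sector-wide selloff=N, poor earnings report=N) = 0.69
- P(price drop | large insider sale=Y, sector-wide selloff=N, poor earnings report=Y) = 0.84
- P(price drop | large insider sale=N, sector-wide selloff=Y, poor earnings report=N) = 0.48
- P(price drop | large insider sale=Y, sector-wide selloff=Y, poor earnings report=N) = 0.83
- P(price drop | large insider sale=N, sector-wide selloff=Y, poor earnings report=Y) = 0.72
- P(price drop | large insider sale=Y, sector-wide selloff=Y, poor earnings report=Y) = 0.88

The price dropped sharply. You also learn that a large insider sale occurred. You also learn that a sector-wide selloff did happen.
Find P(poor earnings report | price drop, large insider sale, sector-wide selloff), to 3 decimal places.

For the numerator, keep only poor earnings report=true terms: 0.88·0.04 = 0.035200
Denominator P(price drop | large insider sale, sector-wide selloff): 0.83·0.96 + 0.88·0.04 = 0.832000
Posterior = 0.035200 / 0.832000 ≈ 0.042

P(poor earnings report | price drop, large insider sale, sector-wide selloff) ≈ 0.042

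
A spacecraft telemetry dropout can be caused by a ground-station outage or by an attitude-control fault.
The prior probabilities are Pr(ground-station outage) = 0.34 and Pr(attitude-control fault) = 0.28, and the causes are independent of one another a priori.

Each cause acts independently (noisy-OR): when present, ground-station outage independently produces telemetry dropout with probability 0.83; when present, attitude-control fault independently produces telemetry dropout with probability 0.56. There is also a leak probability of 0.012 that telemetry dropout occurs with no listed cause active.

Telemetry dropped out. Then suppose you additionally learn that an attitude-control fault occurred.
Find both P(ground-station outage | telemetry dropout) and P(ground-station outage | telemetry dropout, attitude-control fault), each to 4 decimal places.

P(ground-station outage | telemetry dropout) ≈ 0.7260; P(ground-station outage | telemetry dropout, attitude-control fault) ≈ 0.4577

Under noisy-OR, P(telemetry dropout | causes) = 1 − (1−0.012)·∏(1−qᵢ) over the active causes.
P(telemetry dropout) = 0.012*0.66*0.72 + 0.56528*0.66*0.28 + 0.83204*0.34*0.72 + 0.926098*0.34*0.28 = 0.005702 + 0.104464 + 0.203683 + 0.088165 = 0.402014
The ground-station outage-present share is 0.203683 + 0.088165 = 0.291848.
Hence the posterior is 0.291848/0.402014 ≈ 0.7260.

With the extra evidence:
P(telemetry dropout | attitude-control fault) = 0.56528×0.66 + 0.926098×0.34 = 0.373085 + 0.314873 = 0.687958
Of this, 0.314873 comes from 0.926098×0.34 (the ground-station outage=true cases).
P(ground-station outage | telemetry dropout, attitude-control fault) = 0.314873 / 0.687958 ≈ 0.4577
— attitude-control fault explains away the evidence for ground-station outage.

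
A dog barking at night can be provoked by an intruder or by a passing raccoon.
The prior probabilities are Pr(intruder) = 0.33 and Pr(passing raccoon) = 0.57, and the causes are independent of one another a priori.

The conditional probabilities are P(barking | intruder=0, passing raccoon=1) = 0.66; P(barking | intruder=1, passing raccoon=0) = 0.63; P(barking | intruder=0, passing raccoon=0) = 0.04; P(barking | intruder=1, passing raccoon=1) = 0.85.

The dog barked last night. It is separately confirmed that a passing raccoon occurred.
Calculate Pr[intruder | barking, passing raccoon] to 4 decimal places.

Sum P(barking|·) weighted by the priors over both values of intruder:
  P(barking | passing raccoon) = 0.66·0.67 + 0.85·0.33
        = 0.442200 + 0.280500 = 0.722700
Keeping only the intruder-present terms gives 0.280500, so
  P(intruder | barking, passing raccoon) = 0.280500 / 0.722700 ≈ 0.3881

Pr[intruder | barking, passing raccoon] ≈ 0.3881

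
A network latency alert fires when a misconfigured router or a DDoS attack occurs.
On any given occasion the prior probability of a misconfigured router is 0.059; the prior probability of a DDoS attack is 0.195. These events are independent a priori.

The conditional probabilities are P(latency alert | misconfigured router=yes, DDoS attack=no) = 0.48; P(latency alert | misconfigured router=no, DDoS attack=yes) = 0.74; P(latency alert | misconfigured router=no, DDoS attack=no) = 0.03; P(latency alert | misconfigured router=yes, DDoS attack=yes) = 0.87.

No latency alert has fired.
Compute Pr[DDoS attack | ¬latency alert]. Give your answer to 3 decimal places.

Sum P(¬latency alert|·) weighted by the priors over the 4 (misconfigured router, DDoS attack) configurations:
  P(¬latency alert) = 0.97*0.941*0.805 + 0.26*0.941*0.195 + 0.52*0.059*0.805 + 0.13*0.059*0.195
        = 0.734780 + 0.047709 + 0.024697 + 0.001496 = 0.808682
Keeping only the DDoS attack-present terms gives 0.049205, so
  P(DDoS attack | ¬latency alert) = 0.049205 / 0.808682 ≈ 0.061

Pr[DDoS attack | ¬latency alert] ≈ 0.061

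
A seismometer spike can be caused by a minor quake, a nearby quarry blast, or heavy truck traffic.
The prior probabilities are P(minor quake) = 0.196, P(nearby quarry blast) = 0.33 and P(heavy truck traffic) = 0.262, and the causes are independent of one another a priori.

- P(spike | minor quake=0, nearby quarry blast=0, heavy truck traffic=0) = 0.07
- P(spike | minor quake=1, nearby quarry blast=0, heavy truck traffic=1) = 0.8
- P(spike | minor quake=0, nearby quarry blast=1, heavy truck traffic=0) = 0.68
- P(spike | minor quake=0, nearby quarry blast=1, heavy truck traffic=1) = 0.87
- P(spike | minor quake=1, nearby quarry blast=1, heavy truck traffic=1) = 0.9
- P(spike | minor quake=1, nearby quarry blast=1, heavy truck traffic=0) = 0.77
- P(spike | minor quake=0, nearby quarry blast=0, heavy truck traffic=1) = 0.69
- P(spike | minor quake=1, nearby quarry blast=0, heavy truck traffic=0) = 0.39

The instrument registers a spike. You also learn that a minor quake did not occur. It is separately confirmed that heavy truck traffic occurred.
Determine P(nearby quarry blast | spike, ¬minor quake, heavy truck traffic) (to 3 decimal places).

Weight on nearby quarry blast=true, given the evidence: 0.87×0.33 = 0.287100
Normalizer over all consistent configurations: 0.69×0.67 + 0.87×0.33 = 0.749400
Posterior = 0.287100 / 0.749400 ≈ 0.383

P(nearby quarry blast | spike, ¬minor quake, heavy truck traffic) ≈ 0.383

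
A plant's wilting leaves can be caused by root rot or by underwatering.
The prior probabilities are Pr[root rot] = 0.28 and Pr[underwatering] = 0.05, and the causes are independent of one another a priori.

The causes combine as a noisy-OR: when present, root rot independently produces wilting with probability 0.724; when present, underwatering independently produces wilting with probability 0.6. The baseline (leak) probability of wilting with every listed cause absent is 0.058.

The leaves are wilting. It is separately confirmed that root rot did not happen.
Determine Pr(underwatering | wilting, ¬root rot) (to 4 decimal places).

Pr(underwatering | wilting, ¬root rot) ≈ 0.3612

Under noisy-OR, P(wilting | causes) = 1 − (1−0.058)·∏(1−qᵢ) over the active causes.
For the numerator, keep only underwatering=true terms: 0.6232*0.05 = 0.031160
Normalizer over all consistent configurations: 0.058*0.95 + 0.6232*0.05 = 0.086260
P(underwatering | wilting, ¬root rot) = 0.031160/0.086260 ≈ 0.3612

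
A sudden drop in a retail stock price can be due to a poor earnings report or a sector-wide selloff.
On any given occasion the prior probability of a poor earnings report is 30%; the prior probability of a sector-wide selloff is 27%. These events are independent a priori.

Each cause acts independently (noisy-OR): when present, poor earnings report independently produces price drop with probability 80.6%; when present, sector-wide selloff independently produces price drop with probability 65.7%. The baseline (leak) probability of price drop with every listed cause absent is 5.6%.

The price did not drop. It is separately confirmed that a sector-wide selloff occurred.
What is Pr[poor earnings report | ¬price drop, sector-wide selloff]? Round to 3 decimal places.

Pr[poor earnings report | ¬price drop, sector-wide selloff] ≈ 0.077

Under noisy-OR, P(price drop | causes) = 1 − (1−0.056)·∏(1−qᵢ) over the active causes.
P(¬price drop | sector-wide selloff) = 0.323792·0.7 + 0.062816·0.3 = 0.226654 + 0.018845 = 0.245499
Restricting to configurations with poor earnings report present: 0.062816·0.3 = 0.018845.
Hence the posterior is 0.018845/0.245499 ≈ 0.077.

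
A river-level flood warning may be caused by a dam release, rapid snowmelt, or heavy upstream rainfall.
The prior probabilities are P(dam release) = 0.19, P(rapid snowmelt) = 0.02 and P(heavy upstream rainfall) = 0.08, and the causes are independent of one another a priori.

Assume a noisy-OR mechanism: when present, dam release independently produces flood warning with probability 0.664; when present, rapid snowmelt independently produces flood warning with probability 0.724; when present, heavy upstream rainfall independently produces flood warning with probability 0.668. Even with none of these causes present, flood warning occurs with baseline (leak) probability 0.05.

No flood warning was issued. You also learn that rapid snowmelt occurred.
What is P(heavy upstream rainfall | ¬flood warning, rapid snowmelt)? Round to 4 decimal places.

P(heavy upstream rainfall | ¬flood warning, rapid snowmelt) ≈ 0.0281

Under noisy-OR, P(flood warning | causes) = 1 − (1−0.05)·∏(1−qᵢ) over the active causes.
Enumerate the 4 (dam release, heavy upstream rainfall) configurations and weight by the priors:
  P(¬flood warning | rapid snowmelt) = 0.2622*0.81*0.92 + 0.08705*0.81*0.08 + 0.088099*0.19*0.92 + 0.029249*0.19*0.08
        = 0.195391 + 0.005641 + 0.015400 + 0.000445 = 0.216877
Keeping only the heavy upstream rainfall-present terms gives 0.006086, so
  P(heavy upstream rainfall | ¬flood warning, rapid snowmelt) = 0.006086 / 0.216877 ≈ 0.0281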